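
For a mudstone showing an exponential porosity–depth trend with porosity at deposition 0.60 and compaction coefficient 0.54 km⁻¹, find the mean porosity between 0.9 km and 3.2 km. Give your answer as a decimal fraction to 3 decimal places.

⟨phi⟩ = (1/(Z₂−Z₁)) ∫ phi₀ e^(−βZ) dZ = phi₀·(e^(−β·Z₁) − e^(−β·Z₂)) / (β·(Z₂−Z₁))
e^(−0.54×0.9) = 0.6151; e^(−0.54×3.2) = 0.1776
⟨phi⟩ = 0.6 × (0.6151 − 0.1776) / (0.54 × 2.3) = 0.6 × 0.3522 = 0.2113

0.211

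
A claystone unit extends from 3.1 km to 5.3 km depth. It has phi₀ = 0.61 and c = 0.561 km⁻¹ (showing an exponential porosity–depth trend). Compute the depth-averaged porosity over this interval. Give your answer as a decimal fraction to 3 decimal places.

0.062

⟨phi⟩ = (1/(z₂−z₁)) ∫ phi₀ e^(−cz) dz = phi₀·(e^(−c·z₁) − e^(−c·z₂)) / (c·(z₂−z₁))
e^(−0.561×3.1) = 0.1757; e^(−0.561×5.3) = 0.0511
⟨phi⟩ = 0.61 × (0.1757 − 0.0511) / (0.561 × 2.2) = 0.61 × 0.1009 = 0.0616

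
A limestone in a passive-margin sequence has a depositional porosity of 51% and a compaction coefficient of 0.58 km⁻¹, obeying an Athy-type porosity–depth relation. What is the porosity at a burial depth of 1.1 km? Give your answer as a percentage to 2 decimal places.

phi = phi₀·exp(−k·Z) = 0.51 × exp(−0.58 × 1.1) = 0.51 × exp(−0.638)
  = 0.51 × 0.5283 = 0.2695

26.95%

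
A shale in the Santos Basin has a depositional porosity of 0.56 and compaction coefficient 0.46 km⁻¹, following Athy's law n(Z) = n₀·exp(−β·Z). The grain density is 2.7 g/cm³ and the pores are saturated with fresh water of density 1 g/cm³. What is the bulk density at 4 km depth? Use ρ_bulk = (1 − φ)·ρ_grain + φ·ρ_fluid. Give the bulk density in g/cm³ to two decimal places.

Porosity at depth: n = 0.56·exp(−0.46×4) = 0.56×0.1588 = 0.0889
Bulk density: ρ_b = (1−n)ρ_g + n·ρ_f = 0.9111×2.7 + 0.0889×1
       = 2.460 + 0.089 = 2.549 g/cm³

2.55 g/cm³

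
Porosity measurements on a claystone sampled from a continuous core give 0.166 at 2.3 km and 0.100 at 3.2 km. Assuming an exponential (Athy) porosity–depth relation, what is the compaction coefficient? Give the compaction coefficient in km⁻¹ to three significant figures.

0.563 km⁻¹

Athy: n(z) = n₀ e^(−kz) ⇒ n₁/n₂ = e^{k(z₂−z₁)} ⇒ k = ln(n₁/n₂)/(z₂−z₁)
k = ln(0.166/0.1) / (3.2 − 2.3) = ln(1.66) / 0.9 = 0.5068 / 0.9 = 0.5631 km⁻¹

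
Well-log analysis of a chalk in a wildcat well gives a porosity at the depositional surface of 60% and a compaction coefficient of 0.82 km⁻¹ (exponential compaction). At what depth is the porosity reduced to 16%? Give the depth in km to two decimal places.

1.61 km

Invert Athy's law: Z = ln(φ₀/φ) / β
Z = ln(0.6/0.16) / 0.82 = ln(3.75) / 0.82 = 1.3218 / 0.82 = 1.612 km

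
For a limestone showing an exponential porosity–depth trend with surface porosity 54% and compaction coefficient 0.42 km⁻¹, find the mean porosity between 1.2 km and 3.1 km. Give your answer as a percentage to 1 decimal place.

22.5%

⟨n⟩ = (1/(z₂−z₁)) ∫ n₀ e^(−cz) dz = n₀·(e^(−c·z₁) − e^(−c·z₂)) / (c·(z₂−z₁))
e^(−0.42×1.2) = 0.6041; e^(−0.42×3.1) = 0.2720
⟨n⟩ = 0.54 × (0.6041 − 0.2720) / (0.42 × 1.9) = 0.54 × 0.4162 = 0.2247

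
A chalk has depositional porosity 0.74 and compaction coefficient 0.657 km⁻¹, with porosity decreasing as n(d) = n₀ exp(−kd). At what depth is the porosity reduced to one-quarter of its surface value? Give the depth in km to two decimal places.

n/n₀ = 1/4 ⇒ exp(−k·d) = 1/4 ⇒ d = ln(4) / k
d = 1.3863 / 0.657 = 2.110 km

2.11 km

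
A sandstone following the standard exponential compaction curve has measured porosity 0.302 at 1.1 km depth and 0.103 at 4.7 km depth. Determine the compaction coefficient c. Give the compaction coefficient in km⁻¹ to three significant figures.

0.299 km⁻¹

Athy: φ(Z) = φ₀ e^(−cZ) ⇒ φ₁/φ₂ = e^{c(Z₂−Z₁)} ⇒ c = ln(φ₁/φ₂)/(Z₂−Z₁)
c = ln(0.302/0.103) / (4.7 − 1.1) = ln(2.932) / 3.6 = 1.0757 / 3.6 = 0.2988 km⁻¹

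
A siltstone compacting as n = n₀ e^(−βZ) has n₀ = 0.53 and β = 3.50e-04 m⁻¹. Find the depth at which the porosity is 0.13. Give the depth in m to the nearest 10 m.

Working in km (1 km = 1000 m; β in km⁻¹ = β in m⁻¹ × 1000):
Invert Athy's law: Z = ln(n₀/n) / β
Z = ln(0.53/0.13) / 0.35 = ln(4.077) / 0.35 = 1.4053 / 0.35 = 4.015 km

4020 m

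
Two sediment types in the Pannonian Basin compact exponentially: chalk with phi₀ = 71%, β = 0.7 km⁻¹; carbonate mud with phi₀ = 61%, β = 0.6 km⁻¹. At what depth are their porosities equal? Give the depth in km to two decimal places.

1.52 km

Set phi₀ₐ e^(−βₐz) = phi₀ᵦ e^(−βᵦz) ⇒ ln(phi₀ₐ/phi₀ᵦ) = (βₐ − βᵦ)·z
z = ln(0.71/0.61) / (0.7 − 0.6) = 0.1518 / 0.1 = 1.518 km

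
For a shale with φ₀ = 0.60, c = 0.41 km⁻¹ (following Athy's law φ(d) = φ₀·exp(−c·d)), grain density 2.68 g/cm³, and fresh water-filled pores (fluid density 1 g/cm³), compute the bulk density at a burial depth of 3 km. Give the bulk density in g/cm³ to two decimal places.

Porosity at depth: φ = 0.6·exp(−0.41×3) = 0.6×0.2923 = 0.1754
Bulk density: ρ_b = (1−φ)ρ_g + φ·ρ_f = 0.8246×2.68 + 0.1754×1
       = 2.210 + 0.175 = 2.385 g/cm³

2.39 g/cm³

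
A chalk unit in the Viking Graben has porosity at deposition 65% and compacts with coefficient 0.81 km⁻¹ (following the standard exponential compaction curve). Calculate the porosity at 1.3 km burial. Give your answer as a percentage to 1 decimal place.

n = n₀·exp(−c·Z) = 0.65 × exp(−0.81 × 1.3) = 0.65 × exp(−1.053)
  = 0.65 × 0.3489 = 0.2268

22.7%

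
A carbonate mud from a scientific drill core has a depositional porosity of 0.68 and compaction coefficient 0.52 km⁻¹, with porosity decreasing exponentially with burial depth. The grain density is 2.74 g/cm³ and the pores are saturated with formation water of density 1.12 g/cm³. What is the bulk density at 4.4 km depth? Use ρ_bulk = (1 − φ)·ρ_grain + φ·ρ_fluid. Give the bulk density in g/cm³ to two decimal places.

2.63 g/cm³

Porosity at depth: phi = 0.68·exp(−0.52×4.4) = 0.68×0.1015 = 0.0690
Bulk density: ρ_b = (1−phi)ρ_g + phi·ρ_f = 0.9310×2.74 + 0.0690×1.12
       = 2.551 + 0.077 = 2.628 g/cm³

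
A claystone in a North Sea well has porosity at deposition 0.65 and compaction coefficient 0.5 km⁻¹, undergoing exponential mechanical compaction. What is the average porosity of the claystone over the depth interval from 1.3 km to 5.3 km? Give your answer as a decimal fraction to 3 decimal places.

0.147

⟨n⟩ = (1/(z₂−z₁)) ∫ n₀ e^(−kz) dz = n₀·(e^(−k·z₁) − e^(−k·z₂)) / (k·(z₂−z₁))
e^(−0.5×1.3) = 0.5220; e^(−0.5×5.3) = 0.0707
⟨n⟩ = 0.65 × (0.5220 − 0.0707) / (0.5 × 4) = 0.65 × 0.2257 = 0.1467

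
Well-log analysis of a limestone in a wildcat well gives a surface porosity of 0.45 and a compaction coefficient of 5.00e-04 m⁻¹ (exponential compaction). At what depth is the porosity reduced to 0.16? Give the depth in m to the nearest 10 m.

2070 m

Working in km (1 km = 1000 m; c in km⁻¹ = c in m⁻¹ × 1000):
Invert Athy's law: Z = ln(n₀/n) / c
Z = ln(0.45/0.16) / 0.5 = ln(2.812) / 0.5 = 1.0341 / 0.5 = 2.068 km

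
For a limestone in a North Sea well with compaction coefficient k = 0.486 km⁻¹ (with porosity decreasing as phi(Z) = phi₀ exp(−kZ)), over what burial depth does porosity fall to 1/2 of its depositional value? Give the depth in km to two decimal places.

1.43 km

phi/phi₀ = 1/2 ⇒ exp(−k·Z) = 1/2 ⇒ Z = ln(2) / k
Z = 0.6931 / 0.486 = 1.426 km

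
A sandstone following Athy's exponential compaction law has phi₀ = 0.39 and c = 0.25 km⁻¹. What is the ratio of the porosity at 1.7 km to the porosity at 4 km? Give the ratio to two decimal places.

1.78

phi(z₁)/phi(z₂) = e^(−c·z₁)/e^(−c·z₂) = e^{c(z₂−z₁)}
= exp(0.25 × 2.3) = exp(0.575) = 1.7771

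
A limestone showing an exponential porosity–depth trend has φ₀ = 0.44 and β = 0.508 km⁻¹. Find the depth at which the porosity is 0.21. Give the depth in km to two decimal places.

1.46 km

Invert Athy's law: d = ln(φ₀/φ) / β
d = ln(0.44/0.21) / 0.508 = ln(2.095) / 0.508 = 0.7397 / 0.508 = 1.456 km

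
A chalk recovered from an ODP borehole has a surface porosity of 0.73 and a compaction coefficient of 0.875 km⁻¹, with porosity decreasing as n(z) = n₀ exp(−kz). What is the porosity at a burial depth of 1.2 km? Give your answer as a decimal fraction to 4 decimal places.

n = n₀·exp(−k·z) = 0.73 × exp(−0.875 × 1.2) = 0.73 × exp(−1.05)
  = 0.73 × 0.3499 = 0.2555

0.2555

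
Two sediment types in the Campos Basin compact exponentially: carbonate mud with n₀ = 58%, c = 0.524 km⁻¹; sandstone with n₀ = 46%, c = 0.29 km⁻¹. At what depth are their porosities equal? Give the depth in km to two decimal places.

Set n₀ₐ e^(−cₐZ) = n₀ᵦ e^(−cᵦZ) ⇒ ln(n₀ₐ/n₀ᵦ) = (cₐ − cᵦ)·Z
Z = ln(0.58/0.46) / (0.524 − 0.29) = 0.2318 / 0.234 = 0.991 km

0.99 km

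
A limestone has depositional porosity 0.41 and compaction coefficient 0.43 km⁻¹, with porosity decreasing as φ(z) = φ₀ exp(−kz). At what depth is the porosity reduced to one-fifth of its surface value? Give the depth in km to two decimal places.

3.74 km

φ/φ₀ = 1/5 ⇒ exp(−k·z) = 1/5 ⇒ z = ln(5) / k
z = 1.6094 / 0.43 = 3.743 km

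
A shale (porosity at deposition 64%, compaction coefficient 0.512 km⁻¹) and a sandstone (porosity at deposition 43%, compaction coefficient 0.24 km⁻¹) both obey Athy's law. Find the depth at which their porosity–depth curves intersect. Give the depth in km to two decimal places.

Set φ₀ₐ e^(−βₐz) = φ₀ᵦ e^(−βᵦz) ⇒ ln(φ₀ₐ/φ₀ᵦ) = (βₐ − βᵦ)·z
z = ln(0.64/0.43) / (0.512 − 0.24) = 0.3977 / 0.272 = 1.462 km

1.46 km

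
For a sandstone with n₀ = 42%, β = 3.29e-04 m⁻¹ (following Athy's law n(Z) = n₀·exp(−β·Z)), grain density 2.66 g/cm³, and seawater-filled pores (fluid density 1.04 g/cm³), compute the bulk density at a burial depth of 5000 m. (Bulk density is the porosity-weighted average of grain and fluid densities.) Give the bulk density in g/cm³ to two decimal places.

Working in km (1 km = 1000 m; β in km⁻¹ = β in m⁻¹ × 1000):
Porosity at depth: n = 0.42·exp(−0.329×5) = 0.42×0.1930 = 0.0811
Bulk density: ρ_b = (1−n)ρ_g + n·ρ_f = 0.9189×2.66 + 0.0811×1.04
       = 2.444 + 0.084 = 2.529 g/cm³

2.53 g/cm³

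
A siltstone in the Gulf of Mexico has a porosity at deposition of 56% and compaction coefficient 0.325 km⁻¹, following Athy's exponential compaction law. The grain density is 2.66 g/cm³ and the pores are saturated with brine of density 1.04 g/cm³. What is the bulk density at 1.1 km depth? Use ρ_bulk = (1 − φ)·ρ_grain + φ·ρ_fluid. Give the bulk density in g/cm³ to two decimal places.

2.03 g/cm³

Porosity at depth: phi = 0.56·exp(−0.325×1.1) = 0.56×0.6994 = 0.3917
Bulk density: ρ_b = (1−phi)ρ_g + phi·ρ_f = 0.6083×2.66 + 0.3917×1.04
       = 1.618 + 0.407 = 2.025 g/cm³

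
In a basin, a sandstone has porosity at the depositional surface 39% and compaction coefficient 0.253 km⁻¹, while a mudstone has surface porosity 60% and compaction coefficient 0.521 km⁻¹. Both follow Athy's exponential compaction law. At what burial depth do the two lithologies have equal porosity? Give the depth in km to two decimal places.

Set n₀ₐ e^(−βₐZ) = n₀ᵦ e^(−βᵦZ) ⇒ ln(n₀ₐ/n₀ᵦ) = (βₐ − βᵦ)·Z
Z = ln(0.39/0.6) / (0.253 − 0.521) = -0.4308 / -0.268 = 1.607 km

1.61 km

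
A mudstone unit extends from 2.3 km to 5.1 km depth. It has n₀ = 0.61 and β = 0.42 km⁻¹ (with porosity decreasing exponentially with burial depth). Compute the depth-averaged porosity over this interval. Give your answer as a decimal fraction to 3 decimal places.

0.137

⟨n⟩ = (1/(z₂−z₁)) ∫ n₀ e^(−βz) dz = n₀·(e^(−β·z₁) − e^(−β·z₂)) / (β·(z₂−z₁))
e^(−0.42×2.3) = 0.3806; e^(−0.42×5.1) = 0.1174
⟨n⟩ = 0.61 × (0.3806 − 0.1174) / (0.42 × 2.8) = 0.61 × 0.2238 = 0.1365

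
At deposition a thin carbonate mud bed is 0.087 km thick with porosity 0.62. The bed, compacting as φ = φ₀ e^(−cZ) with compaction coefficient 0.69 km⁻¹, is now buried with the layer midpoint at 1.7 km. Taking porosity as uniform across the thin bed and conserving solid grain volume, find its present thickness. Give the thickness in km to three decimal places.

Porosity at 1.7 km: φ = 0.62·exp(−0.69×1.7) = 0.1919
Solid-volume conservation: h(1−φ) = h₀(1−φ₀) ⇒ h = h₀·(1−φ₀)/(1−φ)
h = 0.087 × (1 − 0.62)/(1 − 0.1919) = 0.087 × 0.4702 = 0.0409 km

0.041 km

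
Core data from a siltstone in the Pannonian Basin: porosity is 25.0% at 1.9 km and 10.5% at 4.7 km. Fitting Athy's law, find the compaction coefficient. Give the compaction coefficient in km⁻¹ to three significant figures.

Athy: φ(d) = φ₀ e^(−kd) ⇒ φ₁/φ₂ = e^{k(d₂−d₁)} ⇒ k = ln(φ₁/φ₂)/(d₂−d₁)
k = ln(0.25/0.105) / (4.7 − 1.9) = ln(2.381) / 2.8 = 0.8675 / 2.8 = 0.3098 km⁻¹

0.310 km⁻¹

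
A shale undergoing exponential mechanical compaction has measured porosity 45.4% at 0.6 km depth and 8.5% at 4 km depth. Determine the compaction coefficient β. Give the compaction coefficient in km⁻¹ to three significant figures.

0.493 km⁻¹

Athy: phi(z) = phi₀ e^(−βz) ⇒ phi₁/phi₂ = e^{β(z₂−z₁)} ⇒ β = ln(phi₁/phi₂)/(z₂−z₁)
β = ln(0.454/0.085) / (4 − 0.6) = ln(5.341) / 3.4 = 1.6754 / 3.4 = 0.4928 km⁻¹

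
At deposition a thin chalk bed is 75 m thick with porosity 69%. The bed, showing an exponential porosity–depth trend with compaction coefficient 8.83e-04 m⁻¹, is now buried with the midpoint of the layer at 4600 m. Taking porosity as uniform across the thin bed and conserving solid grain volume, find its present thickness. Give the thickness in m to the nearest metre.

Working in km (1 km = 1000 m; k in km⁻¹ = k in m⁻¹ × 1000):
Porosity at 4.6 km: n = 0.69·exp(−0.883×4.6) = 0.0119
Solid-volume conservation: h(1−n) = h₀(1−n₀) ⇒ h = h₀·(1−n₀)/(1−n)
h = 0.075 × (1 − 0.69)/(1 − 0.0119) = 0.075 × 0.3137 = 0.0235 km

24 m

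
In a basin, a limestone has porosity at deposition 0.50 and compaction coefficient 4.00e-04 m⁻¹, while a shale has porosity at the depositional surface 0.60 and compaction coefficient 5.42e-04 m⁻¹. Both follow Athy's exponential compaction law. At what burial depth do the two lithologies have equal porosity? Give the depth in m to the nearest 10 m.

1280 m

Working in km (1 km = 1000 m; c in km⁻¹ = c in m⁻¹ × 1000):
Set n₀ₐ e^(−cₐd) = n₀ᵦ e^(−cᵦd) ⇒ ln(n₀ₐ/n₀ᵦ) = (cₐ − cᵦ)·d
d = ln(0.5/0.6) / (0.4 − 0.542) = -0.1823 / -0.142 = 1.284 km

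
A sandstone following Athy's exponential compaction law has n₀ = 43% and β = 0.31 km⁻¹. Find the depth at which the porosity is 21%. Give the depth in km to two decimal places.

Invert Athy's law: d = ln(n₀/n) / β
d = ln(0.43/0.21) / 0.31 = ln(2.048) / 0.31 = 0.7167 / 0.31 = 2.312 km

2.31 km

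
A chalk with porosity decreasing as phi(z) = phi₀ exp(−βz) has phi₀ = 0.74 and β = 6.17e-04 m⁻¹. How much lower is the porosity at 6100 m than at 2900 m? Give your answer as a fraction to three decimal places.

Working in km (1 km = 1000 m; β in km⁻¹ = β in m⁻¹ × 1000):
phi(2.9) = 0.74·e^(−0.617×2.9) = 0.1236
phi(6.1) = 0.74·e^(−0.617×6.1) = 0.0172
Δphi = 0.1236 − 0.0172 = 0.1065

0.106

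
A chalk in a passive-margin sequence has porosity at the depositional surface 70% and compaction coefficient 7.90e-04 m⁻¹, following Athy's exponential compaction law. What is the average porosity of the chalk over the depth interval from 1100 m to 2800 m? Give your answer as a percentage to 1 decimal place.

16.2%

Working in km (1 km = 1000 m; c in km⁻¹ = c in m⁻¹ × 1000):
⟨phi⟩ = (1/(z₂−z₁)) ∫ phi₀ e^(−cz) dz = phi₀·(e^(−c·z₁) − e^(−c·z₂)) / (c·(z₂−z₁))
e^(−0.79×1.1) = 0.4194; e^(−0.79×2.8) = 0.1095
⟨phi⟩ = 0.7 × (0.4194 − 0.1095) / (0.79 × 1.7) = 0.7 × 0.2307 = 0.1615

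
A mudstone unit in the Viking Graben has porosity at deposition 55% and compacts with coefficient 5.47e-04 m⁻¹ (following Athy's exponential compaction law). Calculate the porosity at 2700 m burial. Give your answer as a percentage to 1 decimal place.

12.6%

Working in km (1 km = 1000 m; β in km⁻¹ = β in m⁻¹ × 1000):
phi = phi₀·exp(−β·d) = 0.55 × exp(−0.547 × 2.7) = 0.55 × exp(−1.477)
  = 0.55 × 0.2283 = 0.1256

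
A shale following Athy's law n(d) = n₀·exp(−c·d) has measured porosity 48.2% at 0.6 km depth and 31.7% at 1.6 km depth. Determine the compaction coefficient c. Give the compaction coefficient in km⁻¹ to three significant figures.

Athy: n(d) = n₀ e^(−cd) ⇒ n₁/n₂ = e^{c(d₂−d₁)} ⇒ c = ln(n₁/n₂)/(d₂−d₁)
c = ln(0.482/0.317) / (1.6 − 0.6) = ln(1.521) / 1 = 0.4190 / 1 = 0.419 km⁻¹

0.419 km⁻¹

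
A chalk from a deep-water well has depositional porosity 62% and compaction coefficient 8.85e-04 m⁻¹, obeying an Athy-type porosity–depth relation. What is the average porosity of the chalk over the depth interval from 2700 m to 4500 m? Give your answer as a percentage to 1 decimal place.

Working in km (1 km = 1000 m; k in km⁻¹ = k in m⁻¹ × 1000):
⟨φ⟩ = (1/(Z₂−Z₁)) ∫ φ₀ e^(−kZ) dZ = φ₀·(e^(−k·Z₁) − e^(−k·Z₂)) / (k·(Z₂−Z₁))
e^(−0.885×2.7) = 0.0917; e^(−0.885×4.5) = 0.0186
⟨φ⟩ = 0.62 × (0.0917 − 0.0186) / (0.885 × 1.8) = 0.62 × 0.0458 = 0.0284

2.8%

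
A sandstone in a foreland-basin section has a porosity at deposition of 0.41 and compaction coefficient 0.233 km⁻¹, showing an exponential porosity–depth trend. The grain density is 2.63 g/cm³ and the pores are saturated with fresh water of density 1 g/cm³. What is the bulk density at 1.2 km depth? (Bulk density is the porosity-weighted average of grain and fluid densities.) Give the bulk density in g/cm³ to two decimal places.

Porosity at depth: phi = 0.41·exp(−0.233×1.2) = 0.41×0.7561 = 0.3100
Bulk density: ρ_b = (1−phi)ρ_g + phi·ρ_f = 0.6900×2.63 + 0.3100×1
       = 1.815 + 0.310 = 2.125 g/cm³

2.12 g/cm³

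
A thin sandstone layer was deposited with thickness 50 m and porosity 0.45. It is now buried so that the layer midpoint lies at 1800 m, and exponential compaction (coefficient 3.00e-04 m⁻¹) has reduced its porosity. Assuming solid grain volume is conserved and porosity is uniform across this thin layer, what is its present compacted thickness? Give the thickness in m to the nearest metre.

37 m

Working in km (1 km = 1000 m; k in km⁻¹ = k in m⁻¹ × 1000):
Porosity at 1.8 km: φ = 0.45·exp(−0.3×1.8) = 0.2622
Solid-volume conservation: h(1−φ) = h₀(1−φ₀) ⇒ h = h₀·(1−φ₀)/(1−φ)
h = 0.05 × (1 − 0.45)/(1 − 0.2622) = 0.05 × 0.7455 = 0.0373 km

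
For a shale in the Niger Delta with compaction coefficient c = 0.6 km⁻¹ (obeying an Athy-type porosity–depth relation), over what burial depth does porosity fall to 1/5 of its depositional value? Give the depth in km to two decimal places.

φ/φ₀ = 1/5 ⇒ exp(−c·d) = 1/5 ⇒ d = ln(5) / c
d = 1.6094 / 0.6 = 2.682 km

2.68 km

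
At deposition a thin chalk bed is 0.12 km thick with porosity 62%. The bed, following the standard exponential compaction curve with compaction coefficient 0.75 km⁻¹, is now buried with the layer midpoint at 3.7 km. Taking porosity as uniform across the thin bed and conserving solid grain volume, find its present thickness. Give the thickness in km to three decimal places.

Porosity at 3.7 km: n = 0.62·exp(−0.75×3.7) = 0.0387
Solid-volume conservation: h(1−n) = h₀(1−n₀) ⇒ h = h₀·(1−n₀)/(1−n)
h = 0.12 × (1 − 0.62)/(1 − 0.0387) = 0.12 × 0.3953 = 0.0474 km

0.047 km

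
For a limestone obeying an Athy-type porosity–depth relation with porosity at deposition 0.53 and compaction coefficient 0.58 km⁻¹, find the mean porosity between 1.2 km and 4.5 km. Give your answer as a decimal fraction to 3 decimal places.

0.118

⟨phi⟩ = (1/(d₂−d₁)) ∫ phi₀ e^(−βd) dd = phi₀·(e^(−β·d₁) − e^(−β·d₂)) / (β·(d₂−d₁))
e^(−0.58×1.2) = 0.4986; e^(−0.58×4.5) = 0.0735
⟨phi⟩ = 0.53 × (0.4986 − 0.0735) / (0.58 × 3.3) = 0.53 × 0.2221 = 0.1177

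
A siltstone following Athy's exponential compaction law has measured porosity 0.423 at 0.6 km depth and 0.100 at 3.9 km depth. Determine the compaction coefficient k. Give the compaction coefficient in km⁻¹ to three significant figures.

0.437 km⁻¹

Athy: φ(Z) = φ₀ e^(−kZ) ⇒ φ₁/φ₂ = e^{k(Z₂−Z₁)} ⇒ k = ln(φ₁/φ₂)/(Z₂−Z₁)
k = ln(0.423/0.1) / (3.9 − 0.6) = ln(4.23) / 3.3 = 1.4422 / 3.3 = 0.437 km⁻¹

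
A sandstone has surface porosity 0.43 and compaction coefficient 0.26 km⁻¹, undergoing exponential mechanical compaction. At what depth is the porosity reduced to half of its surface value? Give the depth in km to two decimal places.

φ/φ₀ = 1/2 ⇒ exp(−k·Z) = 1/2 ⇒ Z = ln(2) / k
Z = 0.6931 / 0.26 = 2.666 km

2.67 km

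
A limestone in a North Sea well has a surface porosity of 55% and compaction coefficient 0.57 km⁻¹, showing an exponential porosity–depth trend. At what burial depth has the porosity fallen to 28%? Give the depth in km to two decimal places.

Invert Athy's law: z = ln(φ₀/φ) / c
z = ln(0.55/0.28) / 0.57 = ln(1.964) / 0.57 = 0.6751 / 0.57 = 1.184 km

1.18 km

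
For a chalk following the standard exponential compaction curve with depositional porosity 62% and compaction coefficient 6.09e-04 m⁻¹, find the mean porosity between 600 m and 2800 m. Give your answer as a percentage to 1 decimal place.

Working in km (1 km = 1000 m; β in km⁻¹ = β in m⁻¹ × 1000):
⟨φ⟩ = (1/(z₂−z₁)) ∫ φ₀ e^(−βz) dz = φ₀·(e^(−β·z₁) − e^(−β·z₂)) / (β·(z₂−z₁))
e^(−0.609×0.6) = 0.6939; e^(−0.609×2.8) = 0.1817
⟨φ⟩ = 0.62 × (0.6939 − 0.1817) / (0.609 × 2.2) = 0.62 × 0.3823 = 0.2370

23.7%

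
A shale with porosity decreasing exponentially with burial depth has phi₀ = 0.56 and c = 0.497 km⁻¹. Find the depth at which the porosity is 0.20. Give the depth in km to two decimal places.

2.07 km

Invert Athy's law: z = ln(phi₀/phi) / c
z = ln(0.56/0.2) / 0.497 = ln(2.8) / 0.497 = 1.0296 / 0.497 = 2.072 km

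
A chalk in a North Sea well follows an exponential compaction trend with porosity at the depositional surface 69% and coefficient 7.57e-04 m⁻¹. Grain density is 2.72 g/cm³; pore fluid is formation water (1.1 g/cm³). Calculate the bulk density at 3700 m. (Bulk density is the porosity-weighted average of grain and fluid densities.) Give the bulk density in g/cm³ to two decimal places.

2.65 g/cm³

Working in km (1 km = 1000 m; c in km⁻¹ = c in m⁻¹ × 1000):
Porosity at depth: n = 0.69·exp(−0.757×3.7) = 0.69×0.0608 = 0.0419
Bulk density: ρ_b = (1−n)ρ_g + n·ρ_f = 0.9581×2.72 + 0.0419×1.1
       = 2.606 + 0.046 = 2.652 g/cm³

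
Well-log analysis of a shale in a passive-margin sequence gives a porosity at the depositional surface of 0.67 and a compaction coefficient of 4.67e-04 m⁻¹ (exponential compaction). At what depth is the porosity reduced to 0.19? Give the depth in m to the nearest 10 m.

2700 m

Working in km (1 km = 1000 m; k in km⁻¹ = k in m⁻¹ × 1000):
Invert Athy's law: z = ln(φ₀/φ) / k
z = ln(0.67/0.19) / 0.467 = ln(3.526) / 0.467 = 1.2603 / 0.467 = 2.699 km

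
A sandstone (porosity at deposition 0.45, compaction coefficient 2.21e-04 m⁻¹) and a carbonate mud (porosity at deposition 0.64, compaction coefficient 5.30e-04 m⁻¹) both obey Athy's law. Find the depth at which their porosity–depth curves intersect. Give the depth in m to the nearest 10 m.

Working in km (1 km = 1000 m; k in km⁻¹ = k in m⁻¹ × 1000):
Set φ₀ₐ e^(−kₐZ) = φ₀ᵦ e^(−kᵦZ) ⇒ ln(φ₀ₐ/φ₀ᵦ) = (kₐ − kᵦ)·Z
Z = ln(0.45/0.64) / (0.221 − 0.53) = -0.3522 / -0.309 = 1.140 km

1140 m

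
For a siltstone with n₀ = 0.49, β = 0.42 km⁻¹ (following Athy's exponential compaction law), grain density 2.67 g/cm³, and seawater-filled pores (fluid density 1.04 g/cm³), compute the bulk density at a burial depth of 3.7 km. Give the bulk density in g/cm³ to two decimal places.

2.50 g/cm³

Porosity at depth: n = 0.49·exp(−0.42×3.7) = 0.49×0.2114 = 0.1036
Bulk density: ρ_b = (1−n)ρ_g + n·ρ_f = 0.8964×2.67 + 0.1036×1.04
       = 2.393 + 0.108 = 2.501 g/cm³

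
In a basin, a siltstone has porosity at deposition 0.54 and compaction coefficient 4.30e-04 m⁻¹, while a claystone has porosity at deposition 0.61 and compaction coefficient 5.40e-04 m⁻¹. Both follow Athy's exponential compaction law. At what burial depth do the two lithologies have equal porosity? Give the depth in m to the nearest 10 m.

Working in km (1 km = 1000 m; β in km⁻¹ = β in m⁻¹ × 1000):
Set n₀ₐ e^(−βₐz) = n₀ᵦ e^(−βᵦz) ⇒ ln(n₀ₐ/n₀ᵦ) = (βₐ − βᵦ)·z
z = ln(0.54/0.61) / (0.43 − 0.54) = -0.1219 / -0.11 = 1.108 km

1110 m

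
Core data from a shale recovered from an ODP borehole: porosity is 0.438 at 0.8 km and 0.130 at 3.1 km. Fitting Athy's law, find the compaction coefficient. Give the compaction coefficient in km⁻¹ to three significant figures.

Athy: φ(Z) = φ₀ e^(−cZ) ⇒ φ₁/φ₂ = e^{c(Z₂−Z₁)} ⇒ c = ln(φ₁/φ₂)/(Z₂−Z₁)
c = ln(0.438/0.13) / (3.1 − 0.8) = ln(3.369) / 2.3 = 1.2147 / 2.3 = 0.5281 km⁻¹

0.528 km⁻¹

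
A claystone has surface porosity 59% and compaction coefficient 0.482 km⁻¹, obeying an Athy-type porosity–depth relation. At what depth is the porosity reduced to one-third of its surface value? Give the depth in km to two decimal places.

2.28 km

phi/phi₀ = 1/3 ⇒ exp(−k·d) = 1/3 ⇒ d = ln(3) / k
d = 1.0986 / 0.482 = 2.279 km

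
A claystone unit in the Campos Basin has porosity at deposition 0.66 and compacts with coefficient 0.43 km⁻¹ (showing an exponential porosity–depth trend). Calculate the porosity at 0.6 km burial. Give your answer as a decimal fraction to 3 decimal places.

n = n₀·exp(−β·z) = 0.66 × exp(−0.43 × 0.6) = 0.66 × exp(−0.258)
  = 0.66 × 0.7726 = 0.5099

0.510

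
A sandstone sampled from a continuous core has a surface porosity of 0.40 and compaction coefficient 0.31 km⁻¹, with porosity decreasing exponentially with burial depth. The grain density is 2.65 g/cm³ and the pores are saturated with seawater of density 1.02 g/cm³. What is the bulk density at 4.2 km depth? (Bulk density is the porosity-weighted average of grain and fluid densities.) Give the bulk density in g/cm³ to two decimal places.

2.47 g/cm³

Porosity at depth: phi = 0.4·exp(−0.31×4.2) = 0.4×0.2720 = 0.1088
Bulk density: ρ_b = (1−phi)ρ_g + phi·ρ_f = 0.8912×2.65 + 0.1088×1.02
       = 2.362 + 0.111 = 2.473 g/cm³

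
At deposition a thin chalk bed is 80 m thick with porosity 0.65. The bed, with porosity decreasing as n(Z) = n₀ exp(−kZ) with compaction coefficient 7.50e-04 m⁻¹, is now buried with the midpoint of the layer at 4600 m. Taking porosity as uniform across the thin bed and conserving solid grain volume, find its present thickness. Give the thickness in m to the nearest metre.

29 m

Working in km (1 km = 1000 m; k in km⁻¹ = k in m⁻¹ × 1000):
Porosity at 4.6 km: n = 0.65·exp(−0.75×4.6) = 0.0206
Solid-volume conservation: h(1−n) = h₀(1−n₀) ⇒ h = h₀·(1−n₀)/(1−n)
h = 0.08 × (1 − 0.65)/(1 − 0.0206) = 0.08 × 0.3574 = 0.0286 km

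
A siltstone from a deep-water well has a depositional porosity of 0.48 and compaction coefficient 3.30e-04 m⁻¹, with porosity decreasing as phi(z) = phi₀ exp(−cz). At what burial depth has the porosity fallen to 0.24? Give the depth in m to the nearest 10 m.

2100 m

Working in km (1 km = 1000 m; c in km⁻¹ = c in m⁻¹ × 1000):
Invert Athy's law: z = ln(phi₀/phi) / c
z = ln(0.48/0.24) / 0.33 = ln(2) / 0.33 = 0.6931 / 0.33 = 2.100 km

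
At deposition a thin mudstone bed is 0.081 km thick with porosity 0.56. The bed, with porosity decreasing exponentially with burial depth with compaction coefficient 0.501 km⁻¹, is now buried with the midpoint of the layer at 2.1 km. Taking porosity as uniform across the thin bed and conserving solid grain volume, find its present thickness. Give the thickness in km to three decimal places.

0.044 km

Porosity at 2.1 km: phi = 0.56·exp(−0.501×2.1) = 0.1956
Solid-volume conservation: h(1−phi) = h₀(1−phi₀) ⇒ h = h₀·(1−phi₀)/(1−phi)
h = 0.081 × (1 − 0.56)/(1 − 0.1956) = 0.081 × 0.5470 = 0.0443 km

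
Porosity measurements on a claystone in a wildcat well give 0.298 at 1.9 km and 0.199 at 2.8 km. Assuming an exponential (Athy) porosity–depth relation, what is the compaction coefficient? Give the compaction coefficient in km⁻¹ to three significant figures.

Athy: phi(z) = phi₀ e^(−cz) ⇒ phi₁/phi₂ = e^{c(z₂−z₁)} ⇒ c = ln(phi₁/phi₂)/(z₂−z₁)
c = ln(0.298/0.199) / (2.8 − 1.9) = ln(1.497) / 0.9 = 0.4038 / 0.9 = 0.4487 km⁻¹

0.449 km⁻¹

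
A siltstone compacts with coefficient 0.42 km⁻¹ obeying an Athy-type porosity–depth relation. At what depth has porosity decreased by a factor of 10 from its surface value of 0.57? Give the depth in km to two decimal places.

5.48 km

φ/φ₀ = 1/10 ⇒ exp(−β·d) = 1/10 ⇒ d = ln(10) / β
d = 2.3026 / 0.42 = 5.482 km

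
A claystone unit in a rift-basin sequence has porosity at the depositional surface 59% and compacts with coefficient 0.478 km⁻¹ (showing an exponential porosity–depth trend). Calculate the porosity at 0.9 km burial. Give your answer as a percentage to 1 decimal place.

φ = φ₀·exp(−β·d) = 0.59 × exp(−0.478 × 0.9) = 0.59 × exp(−0.4302)
  = 0.59 × 0.6504 = 0.3837

38.4%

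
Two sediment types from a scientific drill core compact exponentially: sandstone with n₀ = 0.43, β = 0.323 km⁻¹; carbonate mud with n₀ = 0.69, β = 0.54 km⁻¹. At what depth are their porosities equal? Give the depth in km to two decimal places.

Set n₀ₐ e^(−βₐz) = n₀ᵦ e^(−βᵦz) ⇒ ln(n₀ₐ/n₀ᵦ) = (βₐ − βᵦ)·z
z = ln(0.43/0.69) / (0.323 − 0.54) = -0.4729 / -0.217 = 2.179 km

2.18 km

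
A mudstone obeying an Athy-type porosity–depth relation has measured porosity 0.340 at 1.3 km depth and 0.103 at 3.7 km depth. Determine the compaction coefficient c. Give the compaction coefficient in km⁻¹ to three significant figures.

0.498 km⁻¹

Athy: n(d) = n₀ e^(−cd) ⇒ n₁/n₂ = e^{c(d₂−d₁)} ⇒ c = ln(n₁/n₂)/(d₂−d₁)
c = ln(0.34/0.103) / (3.7 − 1.3) = ln(3.301) / 2.4 = 1.1942 / 2.4 = 0.4976 km⁻¹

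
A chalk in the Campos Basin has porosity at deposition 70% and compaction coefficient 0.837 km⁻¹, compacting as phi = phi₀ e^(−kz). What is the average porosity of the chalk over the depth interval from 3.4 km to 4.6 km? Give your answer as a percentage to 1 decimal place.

2.6%

⟨phi⟩ = (1/(z₂−z₁)) ∫ phi₀ e^(−kz) dz = phi₀·(e^(−k·z₁) − e^(−k·z₂)) / (k·(z₂−z₁))
e^(−0.837×3.4) = 0.0581; e^(−0.837×4.6) = 0.0213
⟨phi⟩ = 0.7 × (0.0581 − 0.0213) / (0.837 × 1.2) = 0.7 × 0.0367 = 0.0257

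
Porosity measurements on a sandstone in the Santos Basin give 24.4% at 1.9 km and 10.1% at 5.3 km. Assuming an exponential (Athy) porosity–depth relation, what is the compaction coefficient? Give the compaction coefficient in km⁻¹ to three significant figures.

Athy: φ(d) = φ₀ e^(−cd) ⇒ φ₁/φ₂ = e^{c(d₂−d₁)} ⇒ c = ln(φ₁/φ₂)/(d₂−d₁)
c = ln(0.244/0.101) / (5.3 − 1.9) = ln(2.416) / 3.4 = 0.8820 / 3.4 = 0.2594 km⁻¹

0.259 km⁻¹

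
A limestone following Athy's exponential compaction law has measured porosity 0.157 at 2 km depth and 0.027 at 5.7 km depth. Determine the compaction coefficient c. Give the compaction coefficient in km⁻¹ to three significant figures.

0.476 km⁻¹

Athy: phi(z) = phi₀ e^(−cz) ⇒ phi₁/phi₂ = e^{c(z₂−z₁)} ⇒ c = ln(phi₁/phi₂)/(z₂−z₁)
c = ln(0.157/0.027) / (5.7 − 2) = ln(5.815) / 3.7 = 1.7604 / 3.7 = 0.4758 km⁻¹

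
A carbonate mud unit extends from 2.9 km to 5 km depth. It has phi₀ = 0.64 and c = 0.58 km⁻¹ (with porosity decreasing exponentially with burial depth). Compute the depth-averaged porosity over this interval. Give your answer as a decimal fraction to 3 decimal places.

0.069

⟨phi⟩ = (1/(d₂−d₁)) ∫ phi₀ e^(−cd) dd = phi₀·(e^(−c·d₁) − e^(−c·d₂)) / (c·(d₂−d₁))
e^(−0.58×2.9) = 0.1860; e^(−0.58×5) = 0.0550
⟨phi⟩ = 0.64 × (0.1860 − 0.0550) / (0.58 × 2.1) = 0.64 × 0.1075 = 0.0688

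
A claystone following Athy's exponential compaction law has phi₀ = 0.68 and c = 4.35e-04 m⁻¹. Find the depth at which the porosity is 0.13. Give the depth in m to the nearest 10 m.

3800 m

Working in km (1 km = 1000 m; c in km⁻¹ = c in m⁻¹ × 1000):
Invert Athy's law: z = ln(phi₀/phi) / c
z = ln(0.68/0.13) / 0.435 = ln(5.231) / 0.435 = 1.6546 / 0.435 = 3.804 km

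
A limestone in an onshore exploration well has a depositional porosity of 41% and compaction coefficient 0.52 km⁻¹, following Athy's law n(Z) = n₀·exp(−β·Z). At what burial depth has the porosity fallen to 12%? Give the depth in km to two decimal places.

Invert Athy's law: Z = ln(n₀/n) / β
Z = ln(0.41/0.12) / 0.52 = ln(3.417) / 0.52 = 1.2287 / 0.52 = 2.363 km

2.36 km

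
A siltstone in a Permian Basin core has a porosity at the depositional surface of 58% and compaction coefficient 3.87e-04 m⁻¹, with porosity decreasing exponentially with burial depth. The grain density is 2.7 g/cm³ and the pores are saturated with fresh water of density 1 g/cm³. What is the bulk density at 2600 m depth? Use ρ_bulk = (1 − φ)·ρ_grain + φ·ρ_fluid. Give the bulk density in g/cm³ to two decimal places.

Working in km (1 km = 1000 m; k in km⁻¹ = k in m⁻¹ × 1000):
Porosity at depth: n = 0.58·exp(−0.387×2.6) = 0.58×0.3656 = 0.2121
Bulk density: ρ_b = (1−n)ρ_g + n·ρ_f = 0.7879×2.7 + 0.2121×1
       = 2.127 + 0.212 = 2.340 g/cm³

2.34 g/cm³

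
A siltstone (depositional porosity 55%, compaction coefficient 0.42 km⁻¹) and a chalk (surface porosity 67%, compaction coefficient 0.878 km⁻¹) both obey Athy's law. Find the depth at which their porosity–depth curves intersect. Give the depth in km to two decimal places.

Set n₀ₐ e^(−kₐZ) = n₀ᵦ e^(−kᵦZ) ⇒ ln(n₀ₐ/n₀ᵦ) = (kₐ − kᵦ)·Z
Z = ln(0.55/0.67) / (0.42 − 0.878) = -0.1974 / -0.458 = 0.431 km

0.43 km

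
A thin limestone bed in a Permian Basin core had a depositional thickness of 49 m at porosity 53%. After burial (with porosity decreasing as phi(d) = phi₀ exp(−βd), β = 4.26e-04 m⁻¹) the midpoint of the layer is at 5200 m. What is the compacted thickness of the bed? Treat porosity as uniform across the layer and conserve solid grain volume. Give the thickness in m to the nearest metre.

Working in km (1 km = 1000 m; β in km⁻¹ = β in m⁻¹ × 1000):
Porosity at 5.2 km: phi = 0.53·exp(−0.426×5.2) = 0.0578
Solid-volume conservation: h(1−phi) = h₀(1−phi₀) ⇒ h = h₀·(1−phi₀)/(1−phi)
h = 0.049 × (1 − 0.53)/(1 − 0.0578) = 0.049 × 0.4989 = 0.0244 km

24 m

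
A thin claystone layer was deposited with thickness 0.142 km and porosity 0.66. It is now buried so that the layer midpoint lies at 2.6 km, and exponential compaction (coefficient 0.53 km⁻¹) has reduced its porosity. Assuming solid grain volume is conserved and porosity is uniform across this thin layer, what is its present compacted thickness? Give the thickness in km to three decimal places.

Porosity at 2.6 km: phi = 0.66·exp(−0.53×2.6) = 0.1664
Solid-volume conservation: h(1−phi) = h₀(1−phi₀) ⇒ h = h₀·(1−phi₀)/(1−phi)
h = 0.142 × (1 − 0.66)/(1 − 0.1664) = 0.142 × 0.4079 = 0.0579 km

0.058 km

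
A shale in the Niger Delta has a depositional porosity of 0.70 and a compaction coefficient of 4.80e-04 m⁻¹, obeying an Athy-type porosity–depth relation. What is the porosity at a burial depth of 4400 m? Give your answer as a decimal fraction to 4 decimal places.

0.0847

Working in km (1 km = 1000 m; k in km⁻¹ = k in m⁻¹ × 1000):
phi = phi₀·exp(−k·z) = 0.7 × exp(−0.48 × 4.4) = 0.7 × exp(−2.112)
  = 0.7 × 0.1210 = 0.0847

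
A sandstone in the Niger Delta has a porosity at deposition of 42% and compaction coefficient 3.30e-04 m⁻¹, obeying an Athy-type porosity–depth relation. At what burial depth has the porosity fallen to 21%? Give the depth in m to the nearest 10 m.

Working in km (1 km = 1000 m; β in km⁻¹ = β in m⁻¹ × 1000):
Invert Athy's law: d = ln(phi₀/phi) / β
d = ln(0.42/0.21) / 0.33 = ln(2) / 0.33 = 0.6931 / 0.33 = 2.100 km

2100 m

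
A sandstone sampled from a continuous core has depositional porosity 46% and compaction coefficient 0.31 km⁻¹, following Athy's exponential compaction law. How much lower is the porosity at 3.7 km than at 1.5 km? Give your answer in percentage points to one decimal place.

φ(1.5) = 0.46·e^(−0.31×1.5) = 0.2889
φ(3.7) = 0.46·e^(−0.31×3.7) = 0.1461
Δφ = 0.2889 − 0.1461 = 0.1429

14.3 percentage points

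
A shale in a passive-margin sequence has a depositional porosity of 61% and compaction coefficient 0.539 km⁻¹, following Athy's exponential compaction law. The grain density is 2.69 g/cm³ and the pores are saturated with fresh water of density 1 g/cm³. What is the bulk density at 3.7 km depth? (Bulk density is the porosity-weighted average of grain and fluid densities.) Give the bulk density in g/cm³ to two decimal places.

Porosity at depth: φ = 0.61·exp(−0.539×3.7) = 0.61×0.1361 = 0.0830
Bulk density: ρ_b = (1−φ)ρ_g + φ·ρ_f = 0.9170×2.69 + 0.0830×1
       = 2.467 + 0.083 = 2.550 g/cm³

2.55 g/cm³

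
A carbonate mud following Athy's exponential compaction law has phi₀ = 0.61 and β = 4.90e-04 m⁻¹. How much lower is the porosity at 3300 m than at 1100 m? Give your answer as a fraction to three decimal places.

Working in km (1 km = 1000 m; β in km⁻¹ = β in m⁻¹ × 1000):
phi(1.1) = 0.61·e^(−0.49×1.1) = 0.3558
phi(3.3) = 0.61·e^(−0.49×3.3) = 0.1211
Δphi = 0.3558 − 0.1211 = 0.2348

0.235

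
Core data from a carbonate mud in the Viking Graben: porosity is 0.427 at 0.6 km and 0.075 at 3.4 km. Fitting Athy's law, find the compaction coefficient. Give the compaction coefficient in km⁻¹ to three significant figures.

0.621 km⁻¹

Athy: n(z) = n₀ e^(−cz) ⇒ n₁/n₂ = e^{c(z₂−z₁)} ⇒ c = ln(n₁/n₂)/(z₂−z₁)
c = ln(0.427/0.075) / (3.4 − 0.6) = ln(5.693) / 2.8 = 1.7393 / 2.8 = 0.6212 km⁻¹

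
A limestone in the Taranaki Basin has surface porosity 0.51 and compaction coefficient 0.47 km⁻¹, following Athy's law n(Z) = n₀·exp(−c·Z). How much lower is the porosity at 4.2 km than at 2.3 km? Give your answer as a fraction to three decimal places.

0.102

n(2.3) = 0.51·e^(−0.47×2.3) = 0.1730
n(4.2) = 0.51·e^(−0.47×4.2) = 0.0708
Δn = 0.1730 − 0.0708 = 0.1022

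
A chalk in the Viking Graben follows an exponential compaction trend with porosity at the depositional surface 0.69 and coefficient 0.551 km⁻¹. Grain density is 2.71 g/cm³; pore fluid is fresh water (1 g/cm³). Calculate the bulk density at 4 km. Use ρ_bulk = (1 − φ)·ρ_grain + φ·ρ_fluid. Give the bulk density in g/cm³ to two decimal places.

Porosity at depth: φ = 0.69·exp(−0.551×4) = 0.69×0.1104 = 0.0761
Bulk density: ρ_b = (1−φ)ρ_g + φ·ρ_f = 0.9239×2.71 + 0.0761×1
       = 2.504 + 0.076 = 2.580 g/cm³

2.58 g/cm³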